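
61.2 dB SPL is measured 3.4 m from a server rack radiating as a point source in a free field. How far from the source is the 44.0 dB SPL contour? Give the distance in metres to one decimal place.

24.6 m

For a point source L₁ − L₂ = 20·log₁₀(r₂/r₁), so r₂ = r₁·10^((L₁−L₂)/20).
r₂ = 3.4·10^((61.2−44.0)/20) = 3.4·10^(17.2/20) = 24.63 m.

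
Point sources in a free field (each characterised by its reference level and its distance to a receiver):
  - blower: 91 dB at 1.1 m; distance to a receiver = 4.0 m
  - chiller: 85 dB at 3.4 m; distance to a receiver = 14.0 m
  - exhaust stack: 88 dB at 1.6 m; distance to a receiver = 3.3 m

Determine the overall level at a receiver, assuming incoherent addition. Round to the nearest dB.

Apply inverse-square spreading to bring every level to the receiver, then sum 10^(L/10).
blower: 91 − 20·log₁₀(4.0/1.1) = 91 − 11.21 = 79.79 dB.
chiller: 85 − 20·log₁₀(14.0/3.4) = 85 − 12.29 = 72.71 dB.
exhaust stack: 88 − 20·log₁₀(3.3/1.6) = 88 − 6.29 = 81.71 dB.
Σ 10^(L/10) = 2.622e+08 → L_total = 10·log₁₀(2.622e+08) = 84.19 dB.

84 dB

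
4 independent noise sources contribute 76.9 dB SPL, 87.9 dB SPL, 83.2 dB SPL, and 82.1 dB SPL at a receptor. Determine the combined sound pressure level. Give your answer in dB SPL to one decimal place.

90.2 dB SPL

For uncorrelated sources the intensities add, so convert each level to linear form, sum, and take 10·log₁₀ of the total.
Σ 10^(L/10) = 10^(76.9/10) + 10^(87.9/10) + 10^(83.2/10) + 10^(82.1/10) = 1.037e+09.
L_total = 10·log₁₀(1.037e+09) = 90.16 dB SPL.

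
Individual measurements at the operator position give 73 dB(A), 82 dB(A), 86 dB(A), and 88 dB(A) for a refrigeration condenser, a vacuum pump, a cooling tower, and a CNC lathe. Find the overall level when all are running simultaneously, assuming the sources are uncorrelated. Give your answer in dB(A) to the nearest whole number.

Incoherent sources combine by intensity addition: L_total = 10·log₁₀(Σ 10^(L_i/10)).
Σ 10^(L/10) = 10^(73/10) + 10^(82/10) + 10^(86/10) + 10^(88/10) = 1.208e+09.
L_total = 10·log₁₀(1.208e+09) = 90.82 dB(A).

91 dB(A)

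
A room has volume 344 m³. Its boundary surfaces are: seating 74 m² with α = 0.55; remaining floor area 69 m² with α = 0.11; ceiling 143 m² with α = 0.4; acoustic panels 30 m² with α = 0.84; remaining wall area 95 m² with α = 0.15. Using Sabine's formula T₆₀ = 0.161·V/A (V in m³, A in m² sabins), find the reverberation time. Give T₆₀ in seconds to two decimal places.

Summing Sᵢαᵢ: 74·0.55 + 69·0.11 + 143·0.4 + 30·0.84 + 95·0.15 = 144.94 m².
T₆₀ = 0.161 × 344 / 144.94 = 0.382 s.

0.38 s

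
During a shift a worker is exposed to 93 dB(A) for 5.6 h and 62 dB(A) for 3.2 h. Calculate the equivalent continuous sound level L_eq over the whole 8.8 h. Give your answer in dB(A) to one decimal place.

91.0 dB(A)

Weight each interval's intensity by its duration and average over T = 8.8 h:
Σ tᵢ·10^(Lᵢ/10) = 5.6·10^(93/10) + 3.2·10^(62/10) = 1.118e+10.
L_eq = 10·log₁₀(1.118e+10/8.8) = 91.04 dB(A).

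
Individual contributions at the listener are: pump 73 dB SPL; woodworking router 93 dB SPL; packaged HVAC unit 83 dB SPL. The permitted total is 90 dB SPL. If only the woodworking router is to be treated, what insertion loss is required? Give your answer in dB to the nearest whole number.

Fixed contribution from the other sources: Σ 10^(L/10) = 10^(73/10) + 10^(83/10) = 2.195e+08 (83.41 dB SPL).
To meet 90 dB SPL overall, the treated woodworking router may contribute at most 10^(90/10) − 2.195e+08 = 7.805e+08, i.e. 88.92 dB SPL.
So the woodworking router must be reduced from 93 to 88.92 dB SPL: IL = 4.08 dB.

4 dB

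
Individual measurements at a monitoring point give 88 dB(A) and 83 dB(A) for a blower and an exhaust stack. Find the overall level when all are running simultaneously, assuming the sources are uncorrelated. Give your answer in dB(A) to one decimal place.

Incoherent sources combine by intensity addition: L_total = 10·log₁₀(Σ 10^(L_i/10)).
Σ 10^(L/10) = 10^(88/10) + 10^(83/10) = 8.305e+08.
L_total = 10·log₁₀(8.305e+08) = 89.19 dB(A).

89.2 dB(A)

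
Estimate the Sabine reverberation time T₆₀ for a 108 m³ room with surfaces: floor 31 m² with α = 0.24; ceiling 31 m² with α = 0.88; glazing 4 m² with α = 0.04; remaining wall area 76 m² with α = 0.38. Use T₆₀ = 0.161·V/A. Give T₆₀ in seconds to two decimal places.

0.27 s

Summing Sᵢαᵢ: 31·0.24 + 31·0.88 + 4·0.04 + 76·0.38 = 63.76 m².
T₆₀ = 0.161 × 108 / 63.76 = 0.273 s.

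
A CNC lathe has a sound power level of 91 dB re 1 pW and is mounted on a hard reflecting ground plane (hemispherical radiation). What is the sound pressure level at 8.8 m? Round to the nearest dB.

Free-field hemispherical radiation: L_p = L_w − 10·log₁₀(2π·r²), r = 8.8 m.
2π·r² = 486.6 m², 10·log₁₀ of that is 26.871 dB.
L_p = 91 − 26.871 = 64.13 dB.

64 dB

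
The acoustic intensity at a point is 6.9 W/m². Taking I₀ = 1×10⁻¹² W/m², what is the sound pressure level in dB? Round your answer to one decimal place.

128.4 dB

I/I₀ = 6.9/10⁻¹² = 6.9×10^12, and L = 10·log₁₀(I/I₀).
L = 10·(0.8388 + 12) = 128.39 dB.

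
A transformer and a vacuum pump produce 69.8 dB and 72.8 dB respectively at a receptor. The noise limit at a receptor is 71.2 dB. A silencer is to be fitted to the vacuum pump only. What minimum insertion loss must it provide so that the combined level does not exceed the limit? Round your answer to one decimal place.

7.2 dB

The untreated sources together contribute 10^(69.8/10) = 9.550e+06, i.e. 69.80 dB.
To meet 71.2 dB overall, the treated vacuum pump may contribute at most 10^(71.2/10) − 9.550e+06 = 3.633e+06, i.e. 65.60 dB.
Required insertion loss = 72.8 − 65.60 = 7.20 dB.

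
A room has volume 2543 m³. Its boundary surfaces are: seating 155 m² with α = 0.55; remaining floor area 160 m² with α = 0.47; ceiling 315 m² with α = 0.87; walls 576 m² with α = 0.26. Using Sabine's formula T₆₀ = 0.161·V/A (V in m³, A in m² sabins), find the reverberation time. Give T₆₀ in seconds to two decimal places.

Summing Sᵢαᵢ: 155·0.55 + 160·0.47 + 315·0.87 + 576·0.26 = 584.26 m².
T₆₀ = 0.161·V/A = 0.161·2543/584.26 = 0.701 s.

0.70 s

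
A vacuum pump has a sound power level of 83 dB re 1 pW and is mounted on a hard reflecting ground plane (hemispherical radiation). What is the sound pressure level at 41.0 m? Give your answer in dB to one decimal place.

Free-field hemispherical radiation: L_p = L_w − 10·log₁₀(2π·r²), r = 41.0 m.
2π·r² = 1.056e+04 m², 10·log₁₀ of that is 40.237 dB.
L_p = 83 − 40.237 = 42.76 dB.

42.8 dB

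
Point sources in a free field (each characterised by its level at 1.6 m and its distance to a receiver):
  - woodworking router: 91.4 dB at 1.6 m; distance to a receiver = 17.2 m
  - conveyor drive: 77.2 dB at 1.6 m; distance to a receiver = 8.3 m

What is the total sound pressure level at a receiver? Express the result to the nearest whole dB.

Apply inverse-square spreading to bring every level to the receiver, then sum 10^(L/10).
woodworking router: 91.4 − 20·log₁₀(17.2/1.6) = 91.4 − 20.63 = 70.77 dB.
conveyor drive: 77.2 − 20·log₁₀(8.3/1.6) = 77.2 − 14.30 = 62.90 dB.
Σ 10^(L/10) = 1.390e+07 → L_total = 10·log₁₀(1.390e+07) = 71.43 dB.

71 dB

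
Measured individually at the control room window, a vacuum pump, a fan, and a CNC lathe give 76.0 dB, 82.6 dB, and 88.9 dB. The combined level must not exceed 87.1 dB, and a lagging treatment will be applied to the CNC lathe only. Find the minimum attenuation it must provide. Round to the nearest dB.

4 dB

Everything except the CNC lathe sums to 10^(76.0/10) + 10^(82.6/10) = 2.218e+08 in linear terms, 83.46 dB.
To meet 87.1 dB overall, the treated CNC lathe may contribute at most 10^(87.1/10) − 2.218e+08 = 2.911e+08, i.e. 84.64 dB.
Required insertion loss = 88.9 − 84.64 = 4.26 dB.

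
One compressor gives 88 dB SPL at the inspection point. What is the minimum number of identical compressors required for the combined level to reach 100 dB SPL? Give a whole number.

The shortfall is 100 − 88 = 12.0 dB, and N units add 10·log₁₀ N, so need 10·log₁₀ N ≥ 12.0.
N ≥ 10^(12.0/10) = 15.849, so N = 16.

16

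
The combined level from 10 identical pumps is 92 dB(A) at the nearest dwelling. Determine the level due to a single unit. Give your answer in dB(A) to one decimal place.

10 equal contributions raise the level by 10·log₁₀ 10 = 10.000 dB, so each unit alone gives 92 − 10.000.

82.0 dB(A)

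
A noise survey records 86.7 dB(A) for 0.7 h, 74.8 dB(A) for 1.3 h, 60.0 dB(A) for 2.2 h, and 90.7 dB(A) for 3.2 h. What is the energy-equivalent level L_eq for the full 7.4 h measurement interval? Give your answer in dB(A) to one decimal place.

87.5 dB(A)

The energy average is taken in the linear domain: L_eq = 10·log₁₀[(Σ tᵢ·10^(Lᵢ/10))/T], T = 7.4 h.
Σ tᵢ·10^(Lᵢ/10) = 0.7·10^(86.7/10) + 1.3·10^(74.8/10) + 2.2·10^(60.0/10) + 3.2·10^(90.7/10) = 4.129e+09.
L_eq = 10·log₁₀(4.129e+09/7.4) = 87.47 dB(A).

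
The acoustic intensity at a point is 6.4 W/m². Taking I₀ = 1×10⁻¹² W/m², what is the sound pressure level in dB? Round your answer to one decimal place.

128.1 dB

I/I₀ = 6.4/10⁻¹² = 6.4×10^12, and L = 10·log₁₀(I/I₀).
L = 10·(0.8062 + 12) = 128.06 dB.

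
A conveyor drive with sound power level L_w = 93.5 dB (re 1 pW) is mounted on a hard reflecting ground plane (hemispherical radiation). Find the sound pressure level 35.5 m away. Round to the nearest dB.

55 dB

Free-field hemispherical radiation: L_p = L_w − 10·log₁₀(2π·r²), r = 35.5 m.
2π·r² = 7918 m², 10·log₁₀ of that is 38.986 dB.
L_p = 93.5 − 38.986 = 54.51 dB.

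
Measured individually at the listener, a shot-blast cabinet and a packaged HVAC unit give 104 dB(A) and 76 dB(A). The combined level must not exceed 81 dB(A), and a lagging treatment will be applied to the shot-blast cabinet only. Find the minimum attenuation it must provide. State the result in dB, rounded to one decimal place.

The untreated sources together contribute 10^(76/10) = 3.981e+07, i.e. 76.00 dB(A).
The limit corresponds to 10^(81/10) = 1.259e+08; subtracting the fixed part leaves 8.608e+07 for the shot-blast cabinet, i.e. 79.35 dB(A).
Required insertion loss = 104 − 79.35 = 24.65 dB.

24.7 dB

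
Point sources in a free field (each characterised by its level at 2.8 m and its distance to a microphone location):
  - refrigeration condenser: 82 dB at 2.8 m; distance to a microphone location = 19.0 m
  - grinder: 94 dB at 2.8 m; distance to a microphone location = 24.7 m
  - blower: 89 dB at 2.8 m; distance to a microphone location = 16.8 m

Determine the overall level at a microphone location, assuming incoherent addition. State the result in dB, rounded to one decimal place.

77.6 dB

First find each source's level at the receiver (point-source: −20·log₁₀(r/r_ref)), then combine on an intensity basis.
refrigeration condenser: 82 − 20·log₁₀(19.0/2.8) = 82 − 16.63 = 65.37 dB.
grinder: 94 − 20·log₁₀(24.7/2.8) = 94 − 18.91 = 75.09 dB.
blower: 89 − 20·log₁₀(16.8/2.8) = 89 − 15.56 = 73.44 dB.
Σ 10^(L/10) = 5.779e+07 → L_total = 10·log₁₀(5.779e+07) = 77.62 dB.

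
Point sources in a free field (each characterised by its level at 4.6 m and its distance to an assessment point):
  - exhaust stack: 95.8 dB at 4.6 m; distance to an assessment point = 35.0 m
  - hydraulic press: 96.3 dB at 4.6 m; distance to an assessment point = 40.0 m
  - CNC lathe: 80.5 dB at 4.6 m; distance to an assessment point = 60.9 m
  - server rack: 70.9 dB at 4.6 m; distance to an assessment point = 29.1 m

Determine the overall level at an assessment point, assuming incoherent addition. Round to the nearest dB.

Apply inverse-square spreading to bring every level to the receiver, then sum 10^(L/10).
exhaust stack: 95.8 − 20·log₁₀(35.0/4.6) = 95.8 − 17.63 = 78.17 dB.
hydraulic press: 96.3 − 20·log₁₀(40.0/4.6) = 96.3 − 18.79 = 77.51 dB.
CNC lathe: 80.5 − 20·log₁₀(60.9/4.6) = 80.5 − 22.44 = 58.06 dB.
server rack: 70.9 − 20·log₁₀(29.1/4.6) = 70.9 − 16.02 = 54.88 dB.
Σ 10^(L/10) = 1.230e+08 → L_total = 10·log₁₀(1.230e+08) = 80.90 dB.

81 dB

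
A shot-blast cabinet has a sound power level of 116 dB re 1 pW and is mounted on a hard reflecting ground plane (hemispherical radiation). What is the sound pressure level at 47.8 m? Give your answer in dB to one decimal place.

74.4 dB

L_p = L_w − 10·log₁₀(2π·r²) with r = 47.8 m.
2π·r² = 1.436e+04 m², 10·log₁₀ of that is 41.570 dB.
L_p = 116 − 41.570 = 74.43 dB.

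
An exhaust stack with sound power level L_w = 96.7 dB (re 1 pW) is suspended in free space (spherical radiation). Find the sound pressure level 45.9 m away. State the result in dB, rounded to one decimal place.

Free-field spherical radiation: L_p = L_w − 10·log₁₀(4π·r²), r = 45.9 m.
4π·r² = 2.647e+04 m², 10·log₁₀ of that is 44.228 dB.
L_p = 96.7 − 44.228 = 52.47 dB.

52.5 dB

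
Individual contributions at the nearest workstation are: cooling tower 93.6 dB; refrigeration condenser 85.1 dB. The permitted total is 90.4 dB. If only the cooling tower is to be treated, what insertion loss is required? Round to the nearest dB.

5 dB

Fixed contribution from the other source: Σ 10^(L/10) = 10^(85.1/10) = 3.236e+08 (85.10 dB).
To meet 90.4 dB overall, the treated cooling tower may contribute at most 10^(90.4/10) − 3.236e+08 = 7.729e+08, i.e. 88.88 dB.
Required insertion loss = 93.6 − 88.88 = 4.72 dB.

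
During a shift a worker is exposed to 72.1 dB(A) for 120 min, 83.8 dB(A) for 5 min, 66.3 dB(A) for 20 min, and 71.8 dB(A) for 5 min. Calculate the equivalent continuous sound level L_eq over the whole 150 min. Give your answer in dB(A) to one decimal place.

Weight each interval's intensity by its duration and average over T = 150 min:
Σ tᵢ·10^(Lᵢ/10) = 120·10^(72.1/10) + 5·10^(83.8/10) + 20·10^(66.3/10) + 5·10^(71.8/10) = 3.307e+09.
L_eq = 10·log₁₀(3.307e+09/150) = 73.43 dB(A).

73.4 dB(A)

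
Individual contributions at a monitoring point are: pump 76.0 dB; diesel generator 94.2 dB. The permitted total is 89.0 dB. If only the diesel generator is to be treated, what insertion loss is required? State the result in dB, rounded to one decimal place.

Fixed contribution from the other source: Σ 10^(L/10) = 10^(76.0/10) = 3.981e+07 (76.00 dB).
To meet 89.0 dB overall, the treated diesel generator may contribute at most 10^(89.0/10) − 3.981e+07 = 7.545e+08, i.e. 88.78 dB.
So the diesel generator must be reduced from 94.2 to 88.78 dB: IL = 5.42 dB.

5.4 dB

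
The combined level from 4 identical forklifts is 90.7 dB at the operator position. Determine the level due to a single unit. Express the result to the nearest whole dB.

For N identical incoherent sources L_total = L₁ + 10·log₁₀ N, so L₁ = 90.7 − 10·log₁₀(4) = 90.7 − 6.021.

85 dB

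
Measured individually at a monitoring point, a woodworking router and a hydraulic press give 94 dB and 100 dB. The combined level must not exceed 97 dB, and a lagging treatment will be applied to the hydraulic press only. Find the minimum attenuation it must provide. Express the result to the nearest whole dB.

Fixed contribution from the other source: Σ 10^(L/10) = 10^(94/10) = 2.512e+09 (94.00 dB).
To meet 97 dB overall, the treated hydraulic press may contribute at most 10^(97/10) − 2.512e+09 = 2.500e+09, i.e. 93.98 dB.
Required insertion loss = 100 − 93.98 = 6.02 dB.

6 dB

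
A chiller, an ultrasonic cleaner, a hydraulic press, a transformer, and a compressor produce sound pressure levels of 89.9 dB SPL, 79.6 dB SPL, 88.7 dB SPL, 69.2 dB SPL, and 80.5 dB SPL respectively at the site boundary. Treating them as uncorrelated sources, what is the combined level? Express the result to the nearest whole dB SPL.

93 dB SPL

For uncorrelated sources the intensities add, so convert each level to linear form, sum, and take 10·log₁₀ of the total.
Σ 10^(L/10) = 10^(89.9/10) + 10^(79.6/10) + 10^(88.7/10) + 10^(69.2/10) + 10^(80.5/10) = 1.930e+09.
L_total = 10·log₁₀(1.930e+09) = 92.86 dB SPL.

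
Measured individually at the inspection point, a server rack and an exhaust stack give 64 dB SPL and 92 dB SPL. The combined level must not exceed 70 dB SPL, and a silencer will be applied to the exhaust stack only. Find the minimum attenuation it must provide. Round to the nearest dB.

23 dB

Everything except the exhaust stack sums to 10^(64/10) = 2.512e+06 in linear terms, 64.00 dB SPL.
The limit corresponds to 10^(70/10) = 1.000e+07; subtracting the fixed part leaves 7.488e+06 for the exhaust stack, i.e. 68.74 dB SPL.
So the exhaust stack must be reduced from 92 to 68.74 dB SPL: IL = 23.26 dB.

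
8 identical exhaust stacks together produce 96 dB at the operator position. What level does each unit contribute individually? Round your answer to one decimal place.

8 equal contributions raise the level by 10·log₁₀ 8 = 9.031 dB, so each unit alone gives 96 − 9.031.

87.0 dB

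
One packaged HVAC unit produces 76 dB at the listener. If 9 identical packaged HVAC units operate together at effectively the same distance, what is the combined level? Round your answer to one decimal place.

85.5 dB

With 9 equal, uncorrelated contributions the intensity is 9× that of one unit, giving a rise of 10·log₁₀ 9.
L_total = 76 + 10·log₁₀(9) = 76 + 9.542 = 85.54 dB.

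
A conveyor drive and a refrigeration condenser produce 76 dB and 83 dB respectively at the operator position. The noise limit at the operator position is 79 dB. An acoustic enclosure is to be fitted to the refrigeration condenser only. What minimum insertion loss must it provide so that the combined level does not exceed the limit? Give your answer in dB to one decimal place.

Everything except the refrigeration condenser sums to 10^(76/10) = 3.981e+07 in linear terms, 76.00 dB.
The limit corresponds to 10^(79/10) = 7.943e+07; subtracting the fixed part leaves 3.962e+07 for the refrigeration condenser, i.e. 75.98 dB.
Required insertion loss = 83 − 75.98 = 7.02 dB.

7.0 dB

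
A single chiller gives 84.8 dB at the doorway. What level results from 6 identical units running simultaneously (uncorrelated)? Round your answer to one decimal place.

N identical incoherent sources raise the level by 10·log₁₀ N.
L_total = 84.8 + 10·log₁₀(6) = 84.8 + 7.782 = 92.58 dB.

92.6 dB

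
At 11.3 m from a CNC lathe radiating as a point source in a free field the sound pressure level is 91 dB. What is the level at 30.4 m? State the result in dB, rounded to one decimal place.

82.4 dB

Point-source attenuation: ΔL = 20·log₁₀(r₂/r₁) = 20·log₁₀(30.4/11.3) = 8.596 dB.
L₂ = 91 − 20·log₁₀(30.4/11.3) = 91 − 8.596 = 82.40 dB.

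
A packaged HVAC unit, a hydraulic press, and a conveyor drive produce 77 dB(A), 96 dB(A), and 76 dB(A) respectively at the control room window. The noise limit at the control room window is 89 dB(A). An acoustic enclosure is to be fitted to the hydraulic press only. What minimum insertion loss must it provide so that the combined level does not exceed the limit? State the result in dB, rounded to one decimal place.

7.5 dB

Fixed contribution from the other sources: Σ 10^(L/10) = 10^(77/10) + 10^(76/10) = 8.993e+07 (79.54 dB(A)).
To meet 89 dB(A) overall, the treated hydraulic press may contribute at most 10^(89/10) − 8.993e+07 = 7.044e+08, i.e. 88.48 dB(A).
So the hydraulic press must be reduced from 96 to 88.48 dB(A): IL = 7.52 dB.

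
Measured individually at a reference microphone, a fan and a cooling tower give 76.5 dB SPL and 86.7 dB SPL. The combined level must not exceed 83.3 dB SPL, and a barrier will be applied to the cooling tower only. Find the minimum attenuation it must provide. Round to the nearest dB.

4 dB

Fixed contribution from the other source: Σ 10^(L/10) = 10^(76.5/10) = 4.467e+07 (76.50 dB SPL).
The limit corresponds to 10^(83.3/10) = 2.138e+08; subtracting the fixed part leaves 1.691e+08 for the cooling tower, i.e. 82.28 dB SPL.
So the cooling tower must be reduced from 86.7 to 82.28 dB SPL: IL = 4.42 dB.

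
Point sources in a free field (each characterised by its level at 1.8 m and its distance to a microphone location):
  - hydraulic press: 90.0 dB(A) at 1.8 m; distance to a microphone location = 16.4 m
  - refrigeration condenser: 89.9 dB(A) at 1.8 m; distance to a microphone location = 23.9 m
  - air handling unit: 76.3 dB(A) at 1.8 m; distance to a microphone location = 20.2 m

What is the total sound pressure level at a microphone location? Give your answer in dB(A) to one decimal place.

Propagate each source to the receiver with L = L_ref − 20·log₁₀(r/r_ref), then add intensities.
hydraulic press: 90.0 − 20·log₁₀(16.4/1.8) = 90.0 − 19.19 = 70.81 dB(A).
refrigeration condenser: 89.9 − 20·log₁₀(23.9/1.8) = 89.9 − 22.46 = 67.44 dB(A).
air handling unit: 76.3 − 20·log₁₀(20.2/1.8) = 76.3 − 21.00 = 55.30 dB(A).
Σ 10^(L/10) = 1.793e+07 → L_total = 10·log₁₀(1.793e+07) = 72.54 dB(A).

72.5 dB(A)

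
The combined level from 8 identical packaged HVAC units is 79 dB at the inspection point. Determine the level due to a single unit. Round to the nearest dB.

For N identical incoherent sources L_total = L₁ + 10·log₁₀ N, so L₁ = 79 − 10·log₁₀(8) = 79 − 9.031.

70 dB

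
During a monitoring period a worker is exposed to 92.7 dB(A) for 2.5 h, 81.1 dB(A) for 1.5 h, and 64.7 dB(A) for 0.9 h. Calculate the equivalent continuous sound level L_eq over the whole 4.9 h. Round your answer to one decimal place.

Weight each interval's intensity by its duration and average over T = 4.9 h:
Σ tᵢ·10^(Lᵢ/10) = 2.5·10^(92.7/10) + 1.5·10^(81.1/10) + 0.9·10^(64.7/10) = 4.851e+09.
L_eq = 10·log₁₀(4.851e+09/4.9) = 89.96 dB(A).

90.0 dB(A)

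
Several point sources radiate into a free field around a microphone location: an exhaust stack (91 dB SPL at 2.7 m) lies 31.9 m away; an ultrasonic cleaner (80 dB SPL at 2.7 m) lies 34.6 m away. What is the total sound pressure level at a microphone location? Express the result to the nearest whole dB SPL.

First find each source's level at the receiver (point-source: −20·log₁₀(r/r_ref)), then combine on an intensity basis.
exhaust stack: 91 − 20·log₁₀(31.9/2.7) = 91 − 21.45 = 69.55 dB SPL.
ultrasonic cleaner: 80 − 20·log₁₀(34.6/2.7) = 80 − 22.15 = 57.85 dB SPL.
Σ 10^(L/10) = 9.628e+06 → L_total = 10·log₁₀(9.628e+06) = 69.84 dB SPL.

70 dB SPL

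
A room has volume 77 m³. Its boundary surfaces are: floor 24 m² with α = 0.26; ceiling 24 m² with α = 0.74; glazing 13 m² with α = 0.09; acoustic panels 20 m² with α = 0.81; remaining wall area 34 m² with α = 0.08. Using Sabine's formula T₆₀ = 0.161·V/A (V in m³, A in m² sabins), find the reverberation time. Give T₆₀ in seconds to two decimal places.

A = Σ Sᵢαᵢ = 24·0.26 + 24·0.74 + 13·0.09 + 20·0.81 + 34·0.08 = 44.09 m².
T₆₀ = 0.161·V/A = 0.161·77/44.09 = 0.281 s.

0.28 s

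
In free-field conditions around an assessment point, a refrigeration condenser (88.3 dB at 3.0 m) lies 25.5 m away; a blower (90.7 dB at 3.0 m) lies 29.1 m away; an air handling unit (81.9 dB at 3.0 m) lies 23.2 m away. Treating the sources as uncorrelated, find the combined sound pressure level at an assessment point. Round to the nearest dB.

Apply inverse-square spreading to bring every level to the receiver, then sum 10^(L/10).
refrigeration condenser: 88.3 − 20·log₁₀(25.5/3.0) = 88.3 − 18.59 = 69.71 dB.
blower: 90.7 − 20·log₁₀(29.1/3.0) = 90.7 − 19.74 = 70.96 dB.
air handling unit: 81.9 − 20·log₁₀(23.2/3.0) = 81.9 − 17.77 = 64.13 dB.
Σ 10^(L/10) = 2.443e+07 → L_total = 10·log₁₀(2.443e+07) = 73.88 dB.

74 dB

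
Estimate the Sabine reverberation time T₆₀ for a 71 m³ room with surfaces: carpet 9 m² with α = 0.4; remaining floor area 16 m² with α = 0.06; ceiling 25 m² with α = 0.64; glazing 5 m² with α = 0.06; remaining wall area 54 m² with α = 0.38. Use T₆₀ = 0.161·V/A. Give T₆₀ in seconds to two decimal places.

0.28 s

A = Σ Sᵢαᵢ = 9·0.4 + 16·0.06 + 25·0.64 + 5·0.06 + 54·0.38 = 41.38 m².
T₆₀ = 0.161 × 71 / 41.38 = 0.276 s.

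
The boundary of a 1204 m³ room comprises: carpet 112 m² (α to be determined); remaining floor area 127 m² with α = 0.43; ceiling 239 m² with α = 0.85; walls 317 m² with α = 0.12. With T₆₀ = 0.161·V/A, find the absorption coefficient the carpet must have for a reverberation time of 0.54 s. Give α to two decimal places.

0.56

From T₆₀ = 0.161·V/A, the target T₆₀ = 0.54 s needs A = 0.161·1204/0.54 = 358.97 m².
Absorption from the other surfaces = 127·0.43 + 239·0.85 + 317·0.12 = 295.80 m², so the carpet must supply 63.17 m² over 112 m².
α = 63.17/112 = 0.564.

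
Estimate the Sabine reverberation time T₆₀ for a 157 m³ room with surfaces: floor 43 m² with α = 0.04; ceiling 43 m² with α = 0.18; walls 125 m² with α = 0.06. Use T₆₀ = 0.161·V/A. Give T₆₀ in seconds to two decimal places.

1.49 s

Total absorption A = 43·0.04 + 43·0.18 + 125·0.06 = 16.96 m² sabins.
T₆₀ = 0.161·V/A = 0.161·157/16.96 = 1.490 s.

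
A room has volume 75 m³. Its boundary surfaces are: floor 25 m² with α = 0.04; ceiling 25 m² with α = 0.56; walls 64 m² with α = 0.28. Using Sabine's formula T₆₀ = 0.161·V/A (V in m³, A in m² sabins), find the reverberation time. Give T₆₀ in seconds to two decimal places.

A = Σ Sᵢαᵢ = 25·0.04 + 25·0.56 + 64·0.28 = 32.92 m².
T₆₀ = 0.161 × 75 / 32.92 = 0.367 s.

0.37 s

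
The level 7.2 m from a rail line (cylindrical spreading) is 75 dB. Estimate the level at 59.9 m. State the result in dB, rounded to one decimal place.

65.8 dB

Line-source attenuation: ΔL = 10·log₁₀(r₂/r₁) = 10·log₁₀(59.9/7.2) = 9.201 dB.
L₂ = 75 − 10·log₁₀(59.9/7.2) = 75 − 9.201 = 65.80 dB.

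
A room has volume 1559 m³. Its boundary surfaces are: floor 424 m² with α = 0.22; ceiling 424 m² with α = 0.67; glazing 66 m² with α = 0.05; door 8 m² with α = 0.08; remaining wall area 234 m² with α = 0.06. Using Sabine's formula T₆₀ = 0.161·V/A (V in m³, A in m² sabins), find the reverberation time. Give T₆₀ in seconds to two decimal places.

0.63 s

Summing Sᵢαᵢ: 424·0.22 + 424·0.67 + 66·0.05 + 8·0.08 + 234·0.06 = 395.34 m².
T₆₀ = 0.161·V/A = 0.161·1559/395.34 = 0.635 s.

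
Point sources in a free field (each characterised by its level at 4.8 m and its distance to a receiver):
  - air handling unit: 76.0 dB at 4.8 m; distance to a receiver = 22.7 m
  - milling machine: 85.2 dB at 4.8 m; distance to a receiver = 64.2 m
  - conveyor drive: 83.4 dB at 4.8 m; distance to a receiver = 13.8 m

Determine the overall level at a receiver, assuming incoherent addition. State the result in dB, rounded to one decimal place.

Propagate each source to the receiver with L = L_ref − 20·log₁₀(r/r_ref), then add intensities.
air handling unit: 76.0 − 20·log₁₀(22.7/4.8) = 76.0 − 13.50 = 62.50 dB.
milling machine: 85.2 − 20·log₁₀(64.2/4.8) = 85.2 − 22.53 = 62.67 dB.
conveyor drive: 83.4 − 20·log₁₀(13.8/4.8) = 83.4 − 9.17 = 74.23 dB.
Σ 10^(L/10) = 3.010e+07 → L_total = 10·log₁₀(3.010e+07) = 74.79 dB.

74.8 dB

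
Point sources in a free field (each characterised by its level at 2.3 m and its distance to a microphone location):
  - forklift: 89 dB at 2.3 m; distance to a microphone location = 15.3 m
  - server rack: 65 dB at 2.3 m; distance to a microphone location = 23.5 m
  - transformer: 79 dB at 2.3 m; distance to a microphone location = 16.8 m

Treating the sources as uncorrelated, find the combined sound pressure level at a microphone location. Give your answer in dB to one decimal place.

72.9 dB

Apply inverse-square spreading to bring every level to the receiver, then sum 10^(L/10).
forklift: 89 − 20·log₁₀(15.3/2.3) = 89 − 16.46 = 72.54 dB.
server rack: 65 − 20·log₁₀(23.5/2.3) = 65 − 20.19 = 44.81 dB.
transformer: 79 − 20·log₁₀(16.8/2.3) = 79 − 17.27 = 61.73 dB.
Σ 10^(L/10) = 1.947e+07 → L_total = 10·log₁₀(1.947e+07) = 72.89 dB.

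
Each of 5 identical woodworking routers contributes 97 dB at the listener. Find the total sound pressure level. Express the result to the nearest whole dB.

104 dB

N identical incoherent sources raise the level by 10·log₁₀ N.
L_total = 97 + 10·log₁₀(5) = 97 + 6.990 = 103.99 dB.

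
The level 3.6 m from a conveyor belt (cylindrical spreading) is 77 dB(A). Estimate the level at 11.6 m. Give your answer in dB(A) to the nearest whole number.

Line-source attenuation: ΔL = 10·log₁₀(r₂/r₁) = 10·log₁₀(11.6/3.6) = 5.082 dB.
L₂ = 77 − 10·log₁₀(11.6/3.6) = 77 − 5.082 = 71.92 dB(A).

72 dB(A)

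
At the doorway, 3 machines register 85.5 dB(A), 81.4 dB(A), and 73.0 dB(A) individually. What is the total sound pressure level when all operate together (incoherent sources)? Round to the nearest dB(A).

87 dB(A)

For uncorrelated sources the intensities add, so convert each level to linear form, sum, and take 10·log₁₀ of the total.
Σ 10^(L/10) = 10^(85.5/10) + 10^(81.4/10) + 10^(73.0/10) = 5.128e+08.
L_total = 10·log₁₀(5.128e+08) = 87.10 dB(A).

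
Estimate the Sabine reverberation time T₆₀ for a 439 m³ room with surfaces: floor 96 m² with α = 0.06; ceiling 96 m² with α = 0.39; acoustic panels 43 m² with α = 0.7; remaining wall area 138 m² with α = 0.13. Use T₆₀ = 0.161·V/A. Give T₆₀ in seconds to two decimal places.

0.77 s

A = Σ Sᵢαᵢ = 96·0.06 + 96·0.39 + 43·0.7 + 138·0.13 = 91.24 m².
T₆₀ = 0.161·V/A = 0.161·439/91.24 = 0.775 s.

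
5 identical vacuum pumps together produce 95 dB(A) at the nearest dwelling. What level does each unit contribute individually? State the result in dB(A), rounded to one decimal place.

5 equal contributions raise the level by 10·log₁₀ 5 = 6.990 dB, so each unit alone gives 95 − 6.990.

88.0 dB(A)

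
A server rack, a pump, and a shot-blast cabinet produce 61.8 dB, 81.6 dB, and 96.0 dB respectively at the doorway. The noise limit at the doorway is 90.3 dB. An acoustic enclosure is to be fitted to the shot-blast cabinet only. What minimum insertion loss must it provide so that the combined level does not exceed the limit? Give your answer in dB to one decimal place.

6.3 dB

Everything except the shot-blast cabinet sums to 10^(61.8/10) + 10^(81.6/10) = 1.461e+08 in linear terms, 81.65 dB.
The limit corresponds to 10^(90.3/10) = 1.072e+09; subtracting the fixed part leaves 9.255e+08 for the shot-blast cabinet, i.e. 89.66 dB.
So the shot-blast cabinet must be reduced from 96.0 to 89.66 dB: IL = 6.34 dB.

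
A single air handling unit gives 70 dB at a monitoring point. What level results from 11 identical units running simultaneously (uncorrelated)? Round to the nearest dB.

L_total = L₁ + 10·log₁₀ N for N identical incoherent sources.
L_total = 70 + 10·log₁₀(11) = 70 + 10.414 = 80.41 dB.

80 dB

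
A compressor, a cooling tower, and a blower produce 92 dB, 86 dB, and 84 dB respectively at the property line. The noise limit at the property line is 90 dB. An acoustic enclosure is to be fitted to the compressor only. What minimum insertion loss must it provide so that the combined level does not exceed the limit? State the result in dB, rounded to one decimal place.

The untreated sources together contribute 10^(86/10) + 10^(84/10) = 6.493e+08, i.e. 88.12 dB.
To meet 90 dB overall, the treated compressor may contribute at most 10^(90/10) − 6.493e+08 = 3.507e+08, i.e. 85.45 dB.
So the compressor must be reduced from 92 to 85.45 dB: IL = 6.55 dB.

6.6 dB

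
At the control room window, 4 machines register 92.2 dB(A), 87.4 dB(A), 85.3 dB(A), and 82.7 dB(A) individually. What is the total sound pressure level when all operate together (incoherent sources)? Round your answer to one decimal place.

For uncorrelated sources the intensities add, so convert each level to linear form, sum, and take 10·log₁₀ of the total.
Σ 10^(L/10) = 10^(92.2/10) + 10^(87.4/10) + 10^(85.3/10) + 10^(82.7/10) = 2.734e+09.
L_total = 10·log₁₀(2.734e+09) = 94.37 dB(A).

94.4 dB(A)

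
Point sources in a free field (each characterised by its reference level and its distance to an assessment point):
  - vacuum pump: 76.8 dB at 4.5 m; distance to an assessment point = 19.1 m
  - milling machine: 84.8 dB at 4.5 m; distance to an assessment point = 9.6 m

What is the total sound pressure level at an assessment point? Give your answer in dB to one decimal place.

78.4 dB

Propagate each source to the receiver with L = L_ref − 20·log₁₀(r/r_ref), then add intensities.
vacuum pump: 76.8 − 20·log₁₀(19.1/4.5) = 76.8 − 12.56 = 64.24 dB.
milling machine: 84.8 − 20·log₁₀(9.6/4.5) = 84.8 − 6.58 = 78.22 dB.
Σ 10^(L/10) = 6.901e+07 → L_total = 10·log₁₀(6.901e+07) = 78.39 dB.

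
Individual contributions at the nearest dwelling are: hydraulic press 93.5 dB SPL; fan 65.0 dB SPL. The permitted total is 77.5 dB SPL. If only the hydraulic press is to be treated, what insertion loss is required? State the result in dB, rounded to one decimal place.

Fixed contribution from the other source: Σ 10^(L/10) = 10^(65.0/10) = 3.162e+06 (65.00 dB SPL).
The limit corresponds to 10^(77.5/10) = 5.623e+07; subtracting the fixed part leaves 5.307e+07 for the hydraulic press, i.e. 77.25 dB SPL.
So the hydraulic press must be reduced from 93.5 to 77.25 dB SPL: IL = 16.25 dB.

16.3 dB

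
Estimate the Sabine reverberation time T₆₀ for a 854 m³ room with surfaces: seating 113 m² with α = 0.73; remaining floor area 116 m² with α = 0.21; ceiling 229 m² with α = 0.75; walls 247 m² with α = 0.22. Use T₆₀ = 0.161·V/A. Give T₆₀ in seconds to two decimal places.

0.41 s

Summing Sᵢαᵢ: 113·0.73 + 116·0.21 + 229·0.75 + 247·0.22 = 332.94 m².
T₆₀ = 0.161 × 854 / 332.94 = 0.413 s.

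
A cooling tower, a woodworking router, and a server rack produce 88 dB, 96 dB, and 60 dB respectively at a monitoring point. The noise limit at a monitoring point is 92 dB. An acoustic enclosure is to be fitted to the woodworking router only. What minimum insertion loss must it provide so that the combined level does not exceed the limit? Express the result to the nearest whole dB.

Fixed contribution from the other sources: Σ 10^(L/10) = 10^(88/10) + 10^(60/10) = 6.320e+08 (88.01 dB).
The limit corresponds to 10^(92/10) = 1.585e+09; subtracting the fixed part leaves 9.529e+08 for the woodworking router, i.e. 89.79 dB.
Required insertion loss = 96 − 89.79 = 6.21 dB.

6 dB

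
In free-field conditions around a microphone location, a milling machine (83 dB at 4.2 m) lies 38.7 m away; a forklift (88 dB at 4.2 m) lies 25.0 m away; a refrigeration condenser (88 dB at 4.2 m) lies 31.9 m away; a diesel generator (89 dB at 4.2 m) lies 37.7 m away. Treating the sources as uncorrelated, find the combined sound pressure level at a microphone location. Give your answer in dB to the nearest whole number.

76 dB

Apply inverse-square spreading to bring every level to the receiver, then sum 10^(L/10).
milling machine: 83 − 20·log₁₀(38.7/4.2) = 83 − 19.29 = 63.71 dB.
forklift: 88 − 20·log₁₀(25.0/4.2) = 88 − 15.49 = 72.51 dB.
refrigeration condenser: 88 − 20·log₁₀(31.9/4.2) = 88 − 17.61 = 70.39 dB.
diesel generator: 89 − 20·log₁₀(37.7/4.2) = 89 − 19.06 = 69.94 dB.
Σ 10^(L/10) = 4.095e+07 → L_total = 10·log₁₀(4.095e+07) = 76.12 dB.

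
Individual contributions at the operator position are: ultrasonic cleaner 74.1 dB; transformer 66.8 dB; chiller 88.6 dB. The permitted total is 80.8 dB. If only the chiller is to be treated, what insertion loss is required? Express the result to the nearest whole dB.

9 dB

The untreated sources together contribute 10^(74.1/10) + 10^(66.8/10) = 3.049e+07, i.e. 74.84 dB.
The limit corresponds to 10^(80.8/10) = 1.202e+08; subtracting the fixed part leaves 8.974e+07 for the chiller, i.e. 79.53 dB.
Required insertion loss = 88.6 − 79.53 = 9.07 dB.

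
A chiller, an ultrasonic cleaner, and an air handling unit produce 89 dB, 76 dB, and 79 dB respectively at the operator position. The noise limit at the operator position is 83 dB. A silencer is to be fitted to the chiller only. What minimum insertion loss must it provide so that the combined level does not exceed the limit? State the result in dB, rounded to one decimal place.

Fixed contribution from the other sources: Σ 10^(L/10) = 10^(76/10) + 10^(79/10) = 1.192e+08 (80.76 dB).
To meet 83 dB overall, the treated chiller may contribute at most 10^(83/10) − 1.192e+08 = 8.028e+07, i.e. 79.05 dB.
Required insertion loss = 89 − 79.05 = 9.95 dB.

10.0 dB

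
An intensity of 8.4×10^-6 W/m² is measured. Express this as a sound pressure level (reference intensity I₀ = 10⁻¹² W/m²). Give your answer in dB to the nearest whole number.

69 dB

L = 10·log₁₀(I/I₀) = 10·log₁₀(8.4×10^-6/10⁻¹²) = 10·log₁₀(8.4×10^6).
L = 10·(0.9243 + 6) = 69.24 dB.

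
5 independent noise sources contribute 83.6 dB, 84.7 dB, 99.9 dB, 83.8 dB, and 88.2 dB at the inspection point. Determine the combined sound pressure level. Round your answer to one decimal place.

Incoherent sources combine by intensity addition: L_total = 10·log₁₀(Σ 10^(L_i/10)).
Σ 10^(L/10) = 10^(83.6/10) + 10^(84.7/10) + 10^(99.9/10) + 10^(83.8/10) + 10^(88.2/10) = 1.120e+10.
L_total = 10·log₁₀(1.120e+10) = 100.49 dB.

100.5 dB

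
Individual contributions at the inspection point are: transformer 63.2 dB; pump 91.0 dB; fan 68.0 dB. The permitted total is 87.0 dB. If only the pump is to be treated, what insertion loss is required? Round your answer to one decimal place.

Fixed contribution from the other sources: Σ 10^(L/10) = 10^(63.2/10) + 10^(68.0/10) = 8.399e+06 (69.24 dB).
The limit corresponds to 10^(87.0/10) = 5.012e+08; subtracting the fixed part leaves 4.928e+08 for the pump, i.e. 86.93 dB.
Required insertion loss = 91.0 − 86.93 = 4.07 dB.

4.1 dB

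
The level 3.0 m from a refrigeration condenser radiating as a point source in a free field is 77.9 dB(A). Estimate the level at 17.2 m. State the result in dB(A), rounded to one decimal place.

62.7 dB(A)

Point-source attenuation: ΔL = 20·log₁₀(r₂/r₁) = 20·log₁₀(17.2/3.0) = 15.168 dB.
L₂ = 77.9 − 20·log₁₀(17.2/3.0) = 77.9 − 15.168 = 62.73 dB(A).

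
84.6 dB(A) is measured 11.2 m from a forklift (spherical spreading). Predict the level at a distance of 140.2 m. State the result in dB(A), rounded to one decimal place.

62.6 dB(A)

Spherical spreading from a point source gives a 20·log₁₀(r₂/r₁) drop.
L₂ = 84.6 − 20·log₁₀(140.2/11.2) = 84.6 − 21.951 = 62.65 dB(A).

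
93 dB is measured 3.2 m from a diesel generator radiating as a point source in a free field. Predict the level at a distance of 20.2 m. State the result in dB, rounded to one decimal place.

77.0 dB

Point-source attenuation: ΔL = 20·log₁₀(r₂/r₁) = 20·log₁₀(20.2/3.2) = 16.004 dB.
L₂ = 93 − 20·log₁₀(20.2/3.2) = 93 − 16.004 = 77.00 dB.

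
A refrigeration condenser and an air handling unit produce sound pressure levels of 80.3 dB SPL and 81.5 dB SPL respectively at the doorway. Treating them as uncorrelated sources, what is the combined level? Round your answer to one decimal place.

84.0 dB SPL

Incoherent sources combine by intensity addition: L_total = 10·log₁₀(Σ 10^(L_i/10)).
Σ 10^(L/10) = 10^(80.3/10) + 10^(81.5/10) = 2.484e+08.
L_total = 10·log₁₀(2.484e+08) = 83.95 dB SPL.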